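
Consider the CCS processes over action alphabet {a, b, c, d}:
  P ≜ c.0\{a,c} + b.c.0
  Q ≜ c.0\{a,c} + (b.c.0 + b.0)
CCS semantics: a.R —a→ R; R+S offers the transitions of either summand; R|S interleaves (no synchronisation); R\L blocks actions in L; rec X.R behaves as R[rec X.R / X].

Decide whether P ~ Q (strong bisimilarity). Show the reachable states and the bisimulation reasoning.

P ≁ Q

Reachable graph of P (4 states):
  s0 = c.0\{a,c} + b.c.0 :: ··b··> s1, ··c··> s2
  s1 = c.0 :: ··c··> s3
  s2 = 0\{a,c} :: (no moves)
  s3 = 0 :: (no moves)
Reachable graph of Q (4 states):
  t0 = c.0\{a,c} + (b.c.0 + b.0) :: ··b··> t1, ··b··> t2, ··c··> t3
  t1 = 0 :: (no moves)
  t2 = c.0 :: ··c··> t1
  t3 = 0\{a,c} :: (no moves)
Coarsest stable partition (strong bisimilarity classes):
  B0 = {s0}
  B1 = {s1, t2}
  B2 = {s2, s3, t1, t3}
  B3 = {t0}
s0 ∈ B0, t0 ∈ B3 → different blocks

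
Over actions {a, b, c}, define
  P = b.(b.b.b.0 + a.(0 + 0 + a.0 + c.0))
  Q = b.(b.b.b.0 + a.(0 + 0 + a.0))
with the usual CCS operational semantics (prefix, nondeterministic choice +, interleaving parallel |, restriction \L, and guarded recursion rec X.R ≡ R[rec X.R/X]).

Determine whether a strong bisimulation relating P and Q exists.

Reachable graph of P (6 states):
  m0 = b.(b.b.b.0 + a.(0 + 0 + a.0 + c.0)) ⊢ -b-> m1
  m1 = b.b.b.0 + a.(0 + 0 + a.0 + c.0) ⊢ -a-> m2, -b-> m3
  m2 = 0 + 0 + a.0 + c.0 ⊢ -a-> m4, -c-> m4
  m3 = b.b.0 ⊢ -b-> m5
  m4 = 0 ⊢ ·
  m5 = b.0 ⊢ -b-> m4
Reachable graph of Q (6 states):
  n0 = b.(b.b.b.0 + a.(0 + 0 + a.0)) ⊢ -b-> n1
  n1 = b.b.b.0 + a.(0 + 0 + a.0) ⊢ -a-> n2, -b-> n3
  n2 = 0 + 0 + a.0 ⊢ -a-> n4
  n3 = b.b.0 ⊢ -b-> n5
  n4 = 0 ⊢ ·
  n5 = b.0 ⊢ -b-> n4
Bisimilarity quotient blocks:
  B0 = {m0}
  B1 = {m1}
  B2 = {m3, n3}
  B3 = {m5, n5}
  B4 = {m4, n4}
  B5 = {m2}
  B6 = {n0}
  B7 = {n1}
  B8 = {n2}
m0 ∈ B0, n0 ∈ B6 → different blocks

not bisimilar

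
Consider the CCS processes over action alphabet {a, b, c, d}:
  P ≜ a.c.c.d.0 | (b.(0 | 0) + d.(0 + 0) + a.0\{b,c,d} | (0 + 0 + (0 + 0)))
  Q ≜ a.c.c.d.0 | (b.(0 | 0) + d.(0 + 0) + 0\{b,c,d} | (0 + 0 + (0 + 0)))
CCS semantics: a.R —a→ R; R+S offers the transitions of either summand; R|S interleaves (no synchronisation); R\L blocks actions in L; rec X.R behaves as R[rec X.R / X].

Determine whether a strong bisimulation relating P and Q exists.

P's transition system — 20 states:
  m0 = a.c.c.d.0 | (b.(0 | 0) + d.(0 + 0) + a.0\{b,c,d} | (0 + 0 + (0 + 0))) | --a--▸ m1, --a--▸ m2, --b--▸ m3, --d--▸ m4
  m1 = a.c.c.d.0 | (0\{b,c,d} | (0 + 0 + (0 + 0))) | --a--▸ m5
  m2 = c.c.d.0 | (b.(0 | 0) + d.(0 + 0) + a.0\{b,c,d} | (0 + 0 + (0 + 0))) | --a--▸ m5, --b--▸ m6, --c--▸ m7, --d--▸ m8
  m3 = a.c.c.d.0 | (0 | 0) | --a--▸ m6
  m4 = a.c.c.d.0 | (0 + 0) | --a--▸ m8
  m5 = c.c.d.0 | (0\{b,c,d} | (0 + 0 + (0 + 0))) | --c--▸ m9
  m6 = c.c.d.0 | (0 | 0) | --c--▸ m10
  m7 = c.d.0 | (b.(0 | 0) + d.(0 + 0) + a.0\{b,c,d} | (0 + 0 + (0 + 0))) | --a--▸ m9, --b--▸ m10, --c--▸ m11, --d--▸ m12
  m8 = c.c.d.0 | (0 + 0) | --c--▸ m12
  m9 = c.d.0 | (0\{b,c,d} | (0 + 0 + (0 + 0))) | --c--▸ m13
  m10 = c.d.0 | (0 | 0) | --c--▸ m14
  m11 = d.0 | (b.(0 | 0) + d.(0 + 0) + a.0\{b,c,d} | (0 + 0 + (0 + 0))) | --a--▸ m13, --b--▸ m14, --d--▸ m15, --d--▸ m16
  m12 = c.d.0 | (0 + 0) | --c--▸ m16
  m13 = d.0 | (0\{b,c,d} | (0 + 0 + (0 + 0))) | --d--▸ m17
  m14 = d.0 | (0 | 0) | --d--▸ m18
  m15 = 0 | (b.(0 | 0) + d.(0 + 0) + a.0\{b,c,d} | (0 + 0 + (0 + 0))) | --a--▸ m17, --b--▸ m18, --d--▸ m19
  m16 = d.0 | (0 + 0) | --d--▸ m19
  m17 = 0 | (0\{b,c,d} | (0 + 0 + (0 + 0))) | (no moves)
  m18 = 0 | (0 | 0) | (no moves)
  m19 = 0 | (0 + 0) | (no moves)
Q's transition system — 15 states:
  n0 = a.c.c.d.0 | (b.(0 | 0) + d.(0 + 0) + 0\{b,c,d} | (0 + 0 + (0 + 0))) | --a--▸ n1, --b--▸ n2, --d--▸ n3
  n1 = c.c.d.0 | (b.(0 | 0) + d.(0 + 0) + 0\{b,c,d} | (0 + 0 + (0 + 0))) | --b--▸ n4, --c--▸ n5, --d--▸ n6
  n2 = a.c.c.d.0 | (0 | 0) | --a--▸ n4
  n3 = a.c.c.d.0 | (0 + 0) | --a--▸ n6
  n4 = c.c.d.0 | (0 | 0) | --c--▸ n7
  n5 = c.d.0 | (b.(0 | 0) + d.(0 + 0) + 0\{b,c,d} | (0 + 0 + (0 + 0))) | --b--▸ n7, --c--▸ n8, --d--▸ n9
  n6 = c.c.d.0 | (0 + 0) | --c--▸ n9
  n7 = c.d.0 | (0 | 0) | --c--▸ n10
  n8 = d.0 | (b.(0 | 0) + d.(0 + 0) + 0\{b,c,d} | (0 + 0 + (0 + 0))) | --b--▸ n10, --d--▸ n11, --d--▸ n12
  n9 = c.d.0 | (0 + 0) | --c--▸ n12
  n10 = d.0 | (0 | 0) | --d--▸ n13
  n11 = 0 | (b.(0 | 0) + d.(0 + 0) + 0\{b,c,d} | (0 + 0 + (0 + 0))) | --b--▸ n13, --d--▸ n14
  n12 = d.0 | (0 + 0) | --d--▸ n14
  n13 = 0 | (0 | 0) | (no moves)
  n14 = 0 | (0 + 0) | (no moves)
Coarsest stable partition (strong bisimilarity classes):
  B0 = {m0}
  B1 = {m2}
  B2 = {m5, m6, m8, n4, n6}
  B3 = {m10, m12, m9, n7, n9}
  B4 = {m13, m14, m16, n10, n12}
  B5 = {m17, m18, m19, n13, n14}
  B6 = {m7}
  B7 = {m11}
  B8 = {m15}
  B9 = {m1, m3, m4, n2, n3}
  B10 = {n0}
  B11 = {n1}
  B12 = {n5}
  B13 = {n8}
  B14 = {n11}
m0 ∈ B0, n0 ∈ B10 → different blocks

NO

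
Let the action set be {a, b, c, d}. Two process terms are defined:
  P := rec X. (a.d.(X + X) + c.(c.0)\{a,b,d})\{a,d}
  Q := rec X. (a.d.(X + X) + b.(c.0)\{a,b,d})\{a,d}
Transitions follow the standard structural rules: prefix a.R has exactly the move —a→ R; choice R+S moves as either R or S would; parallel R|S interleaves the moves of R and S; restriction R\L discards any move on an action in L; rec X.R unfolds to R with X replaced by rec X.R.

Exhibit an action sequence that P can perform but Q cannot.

LTS(P): 3 reachable states
  u0 = rec X. (a.d.(X + X) + c.(c.0)\{a,b,d})\{a,d} has moves --c--▸ u1
  u1 = (c.0)\{a,b,d}\{a,d} has moves --c--▸ u2
  u2 = 0\{a,b,d}\{a,d} has moves ∅
LTS(Q): 3 reachable states
  v0 = rec X. (a.d.(X + X) + b.(c.0)\{a,b,d})\{a,d} has moves --b--▸ v1
  v1 = (c.0)\{a,b,d}\{a,d} has moves --c--▸ v2
  v2 = 0\{a,b,d}\{a,d} has moves ∅
Trace ⟨c⟩ through P, begin at {u0}:
  [1] c ⇒ {u1}
  ✓ P
Trace ⟨c⟩ through Q, begin at {v0}:
  [1] c ⇒ no successor for Q

c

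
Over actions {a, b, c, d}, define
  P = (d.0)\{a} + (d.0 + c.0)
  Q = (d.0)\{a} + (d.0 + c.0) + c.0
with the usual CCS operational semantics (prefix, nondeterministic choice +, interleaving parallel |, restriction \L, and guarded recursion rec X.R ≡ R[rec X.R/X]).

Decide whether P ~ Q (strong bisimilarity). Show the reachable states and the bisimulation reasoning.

P ~ Q

LTS(P): 3 reachable states
  m0 = (d.0)\{a} + (d.0 + c.0) has moves —c→ m1, —d→ m1, —d→ m2
  m1 = 0 has moves stopped
  m2 = 0\{a} has moves stopped
LTS(Q): 3 reachable states
  n0 = (d.0)\{a} + (d.0 + c.0) + c.0 has moves —c→ n1, —d→ n1, —d→ n2
  n1 = 0 has moves stopped
  n2 = 0\{a} has moves stopped
Bisimilarity quotient blocks:
  B0 = {m0, n0}
  B1 = {m1, m2, n1, n2}
m0 ∈ B0, n0 ∈ B0 → same block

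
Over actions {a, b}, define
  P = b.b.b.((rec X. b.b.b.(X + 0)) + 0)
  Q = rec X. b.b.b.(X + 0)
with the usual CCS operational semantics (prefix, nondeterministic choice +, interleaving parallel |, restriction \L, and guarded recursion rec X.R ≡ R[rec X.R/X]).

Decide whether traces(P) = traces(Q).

trace-equivalent

P's transition system — 4 states:
  m0 = b.b.b.((rec X. b.b.b.(X + 0)) + 0) :: --b--▸ m1
  m1 = b.b.((rec X. b.b.b.(X + 0)) + 0) :: --b--▸ m2
  m2 = b.((rec X. b.b.b.(X + 0)) + 0) :: --b--▸ m3
  m3 = (rec X. b.b.b.(X + 0)) + 0 :: --b--▸ m1
Q's transition system — 4 states:
  n0 = rec X. b.b.b.(X + 0) :: --b--▸ n1
  n1 = b.b.((rec X. b.b.b.(X + 0)) + 0) :: --b--▸ n2
  n2 = b.((rec X. b.b.b.(X + 0)) + 0) :: --b--▸ n3
  n3 = (rec X. b.b.b.(X + 0)) + 0 :: --b--▸ n1
Coarsest stable partition (strong bisimilarity classes):
  B0 = {m0, m1, m2, m3, n0, n1, n2, n3}
m0 ∈ B0, n0 ∈ B0 → same block
Bisimilar ⇒ trace-equivalent.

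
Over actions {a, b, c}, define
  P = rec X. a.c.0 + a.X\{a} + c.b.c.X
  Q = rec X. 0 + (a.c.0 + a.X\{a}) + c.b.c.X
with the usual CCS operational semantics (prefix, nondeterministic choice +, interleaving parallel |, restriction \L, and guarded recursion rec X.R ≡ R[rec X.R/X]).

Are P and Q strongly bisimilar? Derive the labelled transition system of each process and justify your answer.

LTS(P): 8 reachable states
  m0 = rec X. a.c.0 + a.X\{a} + c.b.c.X | =a=> m1, =a=> m2, =c=> m3
  m1 = (rec X. a.c.0 + a.X\{a} + c.b.c.X)\{a} | =c=> m4
  m2 = c.0 | =c=> m5
  m3 = b.c.(rec X. a.c.0 + a.X\{a} + c.b.c.X) | =b=> m6
  m4 = (b.c.(rec X. a.c.0 + a.X\{a} + c.b.c.X))\{a} | =b=> m7
  m5 = 0 | (no moves)
  m6 = c.(rec X. a.c.0 + a.X\{a} + c.b.c.X) | =c=> m0
  m7 = (c.(rec X. a.c.0 + a.X\{a} + c.b.c.X))\{a} | =c=> m1
LTS(Q): 8 reachable states
  n0 = rec X. 0 + (a.c.0 + a.X\{a}) + c.b.c.X | =a=> n1, =a=> n2, =c=> n3
  n1 = (rec X. 0 + (a.c.0 + a.X\{a}) + c.b.c.X)\{a} | =c=> n4
  n2 = c.0 | =c=> n5
  n3 = b.c.(rec X. 0 + (a.c.0 + a.X\{a}) + c.b.c.X) | =b=> n6
  n4 = (b.c.(rec X. 0 + (a.c.0 + a.X\{a}) + c.b.c.X))\{a} | =b=> n7
  n5 = 0 | (no moves)
  n6 = c.(rec X. 0 + (a.c.0 + a.X\{a}) + c.b.c.X) | =c=> n0
  n7 = (c.(rec X. 0 + (a.c.0 + a.X\{a}) + c.b.c.X))\{a} | =c=> n1
Partition-refinement fixed point:
  B0 = {m0, n0}
  B1 = {m1, n1}
  B2 = {m4, n4}
  B3 = {m7, n7}
  B4 = {m3, n3}
  B5 = {m6, n6}
  B6 = {m2, n2}
  B7 = {m5, n5}
m0 ∈ B0, n0 ∈ B0 → same block

YES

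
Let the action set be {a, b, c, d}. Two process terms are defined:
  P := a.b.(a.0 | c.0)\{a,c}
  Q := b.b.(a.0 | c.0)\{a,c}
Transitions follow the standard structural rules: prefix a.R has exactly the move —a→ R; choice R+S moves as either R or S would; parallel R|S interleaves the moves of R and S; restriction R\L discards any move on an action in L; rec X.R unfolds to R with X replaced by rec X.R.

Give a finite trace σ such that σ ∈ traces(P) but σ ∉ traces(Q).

a

LTS(P): 3 reachable states
  m0 = a.b.(a.0 | c.0)\{a,c} → --a--▸ m1
  m1 = b.(a.0 | c.0)\{a,c} → --b--▸ m2
  m2 = (a.0 | c.0)\{a,c} → ·
LTS(Q): 3 reachable states
  n0 = b.b.(a.0 | c.0)\{a,c} → --b--▸ n1
  n1 = b.(a.0 | c.0)\{a,c} → --b--▸ n2
  n2 = (a.0 | c.0)\{a,c} → ·
Executing a from P (initial set {m0}):
  step 1 (a): {m1}
  ✓ P
Executing a from Q (initial set {n0}):
  step 1 (a): no successor for Q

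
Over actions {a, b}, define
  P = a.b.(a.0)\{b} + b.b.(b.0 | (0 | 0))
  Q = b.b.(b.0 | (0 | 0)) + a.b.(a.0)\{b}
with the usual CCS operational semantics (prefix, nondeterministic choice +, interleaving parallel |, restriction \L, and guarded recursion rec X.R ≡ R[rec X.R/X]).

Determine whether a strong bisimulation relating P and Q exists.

bisimilar

LTS(P): 7 reachable states
  m0 = a.b.(a.0)\{b} + b.b.(b.0 | (0 | 0)) → —a→ m1, —b→ m2
  m1 = b.(a.0)\{b} → —b→ m3
  m2 = b.(b.0 | (0 | 0)) → —b→ m4
  m3 = (a.0)\{b} → —a→ m5
  m4 = b.0 | (0 | 0) → —b→ m6
  m5 = 0\{b} → stopped
  m6 = 0 | (0 | 0) → stopped
LTS(Q): 7 reachable states
  n0 = b.b.(b.0 | (0 | 0)) + a.b.(a.0)\{b} → —a→ n1, —b→ n2
  n1 = b.(a.0)\{b} → —b→ n3
  n2 = b.(b.0 | (0 | 0)) → —b→ n4
  n3 = (a.0)\{b} → —a→ n5
  n4 = b.0 | (0 | 0) → —b→ n6
  n5 = 0\{b} → stopped
  n6 = 0 | (0 | 0) → stopped
Coarsest stable partition (strong bisimilarity classes):
  B0 = {m0, n0}
  B1 = {m1, n1}
  B2 = {m3, n3}
  B3 = {m5, m6, n5, n6}
  B4 = {m2, n2}
  B5 = {m4, n4}
m0 ∈ B0, n0 ∈ B0 → same block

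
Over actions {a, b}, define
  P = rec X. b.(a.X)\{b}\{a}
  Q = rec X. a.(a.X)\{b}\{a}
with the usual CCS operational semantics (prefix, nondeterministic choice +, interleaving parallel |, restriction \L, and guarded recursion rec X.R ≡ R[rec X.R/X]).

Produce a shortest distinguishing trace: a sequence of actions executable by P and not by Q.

b

P's transition system — 2 states:
  u0 = rec X. b.(a.X)\{b}\{a} | —b→ u1
  u1 = (a.(rec X. b.(a.X)\{b}\{a}))\{b}\{a} | (no moves)
Q's transition system — 2 states:
  v0 = rec X. a.(a.X)\{b}\{a} | —a→ v1
  v1 = (a.(rec X. a.(a.X)\{b}\{a}))\{b}\{a} | (no moves)
Run σ = ⟨b⟩ on P: start {u0}
  after b @ step 1: {u1}
  P completes σ.
Run σ = ⟨b⟩ on Q: start {v0}
  after b @ step 1: ∅ (Q stuck)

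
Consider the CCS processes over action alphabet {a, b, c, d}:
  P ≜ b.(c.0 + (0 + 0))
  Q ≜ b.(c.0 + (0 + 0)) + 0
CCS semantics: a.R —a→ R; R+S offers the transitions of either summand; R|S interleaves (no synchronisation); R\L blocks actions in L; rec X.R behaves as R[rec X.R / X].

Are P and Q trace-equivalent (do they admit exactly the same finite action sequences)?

LTS(P): 3 reachable states
  m0 = b.(c.0 + (0 + 0)) :: ··b··> m1
  m1 = c.0 + (0 + 0) :: ··c··> m2
  m2 = 0 :: stopped
LTS(Q): 3 reachable states
  n0 = b.(c.0 + (0 + 0)) + 0 :: ··b··> n1
  n1 = c.0 + (0 + 0) :: ··c··> n2
  n2 = 0 :: stopped
Bisimilarity quotient blocks:
  B0 = {m0, n0}
  B1 = {m1, n1}
  B2 = {m2, n2}
m0 ∈ B0, n0 ∈ B0 → same block
Bisimilar ⇒ trace-equivalent.

trace-equivalent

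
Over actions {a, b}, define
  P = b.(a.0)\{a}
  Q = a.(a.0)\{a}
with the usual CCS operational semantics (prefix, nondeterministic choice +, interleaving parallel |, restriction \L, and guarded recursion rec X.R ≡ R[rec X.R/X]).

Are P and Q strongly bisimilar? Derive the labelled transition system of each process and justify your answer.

P's transition system — 2 states:
  s0 = b.(a.0)\{a} has moves —b→ s1
  s1 = (a.0)\{a} has moves (no moves)
Q's transition system — 2 states:
  t0 = a.(a.0)\{a} has moves —a→ t1
  t1 = (a.0)\{a} has moves (no moves)
Partition-refinement fixed point:
  B0 = {s0}
  B1 = {s1, t1}
  B2 = {t0}
s0 ∈ B0, t0 ∈ B2 → different blocks

P ≁ Q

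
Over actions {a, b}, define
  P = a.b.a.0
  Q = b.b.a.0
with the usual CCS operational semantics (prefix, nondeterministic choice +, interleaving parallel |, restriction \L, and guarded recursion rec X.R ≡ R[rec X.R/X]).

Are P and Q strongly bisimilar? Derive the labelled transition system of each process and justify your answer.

LTS(P): 4 reachable states
  s0 = a.b.a.0 | —a→ s1
  s1 = b.a.0 | —b→ s2
  s2 = a.0 | —a→ s3
  s3 = 0 | ∅
LTS(Q): 4 reachable states
  t0 = b.b.a.0 | —b→ t1
  t1 = b.a.0 | —b→ t2
  t2 = a.0 | —a→ t3
  t3 = 0 | ∅
Coarsest stable partition (strong bisimilarity classes):
  B0 = {s0}
  B1 = {s1, t1}
  B2 = {s2, t2}
  B3 = {s3, t3}
  B4 = {t0}
s0 ∈ B0, t0 ∈ B4 → different blocks

not bisimilar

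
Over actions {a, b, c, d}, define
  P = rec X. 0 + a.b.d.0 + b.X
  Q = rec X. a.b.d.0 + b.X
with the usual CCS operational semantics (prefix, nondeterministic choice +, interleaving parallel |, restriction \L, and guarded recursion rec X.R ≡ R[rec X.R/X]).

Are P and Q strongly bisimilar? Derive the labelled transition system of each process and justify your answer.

P ~ Q

Reachable graph of P (4 states):
  s0 = rec X. 0 + a.b.d.0 + b.X has moves —a→ s1, —b→ s0
  s1 = b.d.0 has moves —b→ s2
  s2 = d.0 has moves —d→ s3
  s3 = 0 has moves (no moves)
Reachable graph of Q (4 states):
  t0 = rec X. a.b.d.0 + b.X has moves —a→ t1, —b→ t0
  t1 = b.d.0 has moves —b→ t2
  t2 = d.0 has moves —d→ t3
  t3 = 0 has moves (no moves)
Coarsest stable partition (strong bisimilarity classes):
  B0 = {s0, t0}
  B1 = {s1, t1}
  B2 = {s2, t2}
  B3 = {s3, t3}
s0 ∈ B0, t0 ∈ B0 → same block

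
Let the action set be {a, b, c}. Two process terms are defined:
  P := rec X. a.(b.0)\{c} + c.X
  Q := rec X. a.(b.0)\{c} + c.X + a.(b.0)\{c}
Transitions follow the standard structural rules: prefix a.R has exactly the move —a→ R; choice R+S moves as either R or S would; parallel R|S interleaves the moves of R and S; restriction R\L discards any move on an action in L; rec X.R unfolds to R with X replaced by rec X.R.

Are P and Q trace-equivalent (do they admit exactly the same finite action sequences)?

YES

LTS(P): 3 reachable states
  m0 = rec X. a.(b.0)\{c} + c.X has moves --a--▸ m1, --c--▸ m0
  m1 = (b.0)\{c} has moves --b--▸ m2
  m2 = 0\{c} has moves ∅
LTS(Q): 3 reachable states
  n0 = rec X. a.(b.0)\{c} + c.X + a.(b.0)\{c} has moves --a--▸ n1, --c--▸ n0
  n1 = (b.0)\{c} has moves --b--▸ n2
  n2 = 0\{c} has moves ∅
Bisimilarity quotient blocks:
  B0 = {m0, n0}
  B1 = {m1, n1}
  B2 = {m2, n2}
m0 ∈ B0, n0 ∈ B0 → same block
Bisimilar ⇒ trace-equivalent.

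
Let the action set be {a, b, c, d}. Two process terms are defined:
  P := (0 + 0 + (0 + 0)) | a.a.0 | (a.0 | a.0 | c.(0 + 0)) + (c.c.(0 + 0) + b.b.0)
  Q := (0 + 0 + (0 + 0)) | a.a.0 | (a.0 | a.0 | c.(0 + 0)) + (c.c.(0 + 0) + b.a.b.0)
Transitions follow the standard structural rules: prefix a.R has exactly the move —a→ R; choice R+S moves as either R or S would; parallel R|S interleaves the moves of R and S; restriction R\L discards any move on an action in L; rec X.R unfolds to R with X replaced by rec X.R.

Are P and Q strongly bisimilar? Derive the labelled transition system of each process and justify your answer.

P ≁ Q

P's transition system — 28 states:
  m0 = (0 + 0 + (0 + 0)) | a.a.0 | (a.0 | a.0 | c.(0 + 0)) + (c.c.(0 + 0) + b.b.0) ⊢ —a→ m1, —a→ m2, —a→ m3, —b→ m4, —c→ m5, —c→ m6
  m1 = (0 + 0 + (0 + 0)) | a.0 | (a.0 | a.0 | c.(0 + 0)) ⊢ —a→ m7, —a→ m8, —a→ m9, —c→ m10
  m2 = (0 + 0 + (0 + 0)) | a.a.0 | (0 | a.0 | c.(0 + 0)) ⊢ —a→ m11, —a→ m8, —c→ m12
  m3 = (0 + 0 + (0 + 0)) | a.a.0 | (a.0 | 0 | c.(0 + 0)) ⊢ —a→ m11, —a→ m9, —c→ m13
  m4 = b.0 ⊢ —b→ m14
  m5 = (0 + 0 + (0 + 0)) | a.a.0 | (a.0 | a.0 | (0 + 0)) ⊢ —a→ m10, —a→ m12, —a→ m13
  m6 = c.(0 + 0) ⊢ —c→ m15
  m7 = (0 + 0 + (0 + 0)) | 0 | (a.0 | a.0 | c.(0 + 0)) ⊢ —a→ m16, —a→ m17, —c→ m18
  m8 = (0 + 0 + (0 + 0)) | a.0 | (0 | a.0 | c.(0 + 0)) ⊢ —a→ m16, —a→ m19, —c→ m20
  m9 = (0 + 0 + (0 + 0)) | a.0 | (a.0 | 0 | c.(0 + 0)) ⊢ —a→ m17, —a→ m19, —c→ m21
  m10 = (0 + 0 + (0 + 0)) | a.0 | (a.0 | a.0 | (0 + 0)) ⊢ —a→ m18, —a→ m20, —a→ m21
  m11 = (0 + 0 + (0 + 0)) | a.a.0 | (0 | 0 | c.(0 + 0)) ⊢ —a→ m19, —c→ m22
  m12 = (0 + 0 + (0 + 0)) | a.a.0 | (0 | a.0 | (0 + 0)) ⊢ —a→ m20, —a→ m22
  m13 = (0 + 0 + (0 + 0)) | a.a.0 | (a.0 | 0 | (0 + 0)) ⊢ —a→ m21, —a→ m22
  m14 = 0 ⊢ ·
  m15 = 0 + 0 ⊢ ·
  m16 = (0 + 0 + (0 + 0)) | 0 | (0 | a.0 | c.(0 + 0)) ⊢ —a→ m23, —c→ m24
  m17 = (0 + 0 + (0 + 0)) | 0 | (a.0 | 0 | c.(0 + 0)) ⊢ —a→ m23, —c→ m25
  m18 = (0 + 0 + (0 + 0)) | 0 | (a.0 | a.0 | (0 + 0)) ⊢ —a→ m24, —a→ m25
  m19 = (0 + 0 + (0 + 0)) | a.0 | (0 | 0 | c.(0 + 0)) ⊢ —a→ m23, —c→ m26
  m20 = (0 + 0 + (0 + 0)) | a.0 | (0 | a.0 | (0 + 0)) ⊢ —a→ m24, —a→ m26
  m21 = (0 + 0 + (0 + 0)) | a.0 | (a.0 | 0 | (0 + 0)) ⊢ —a→ m25, —a→ m26
  m22 = (0 + 0 + (0 + 0)) | a.a.0 | (0 | 0 | (0 + 0)) ⊢ —a→ m26
  m23 = (0 + 0 + (0 + 0)) | 0 | (0 | 0 | c.(0 + 0)) ⊢ —c→ m27
  m24 = (0 + 0 + (0 + 0)) | 0 | (0 | a.0 | (0 + 0)) ⊢ —a→ m27
  m25 = (0 + 0 + (0 + 0)) | 0 | (a.0 | 0 | (0 + 0)) ⊢ —a→ m27
  m26 = (0 + 0 + (0 + 0)) | a.0 | (0 | 0 | (0 + 0)) ⊢ —a→ m27
  m27 = (0 + 0 + (0 + 0)) | 0 | (0 | 0 | (0 + 0)) ⊢ ·
Q's transition system — 29 states:
  n0 = (0 + 0 + (0 + 0)) | a.a.0 | (a.0 | a.0 | c.(0 + 0)) + (c.c.(0 + 0) + b.a.b.0) ⊢ —a→ n1, —a→ n2, —a→ n3, —b→ n4, —c→ n5, —c→ n6
  n1 = (0 + 0 + (0 + 0)) | a.0 | (a.0 | a.0 | c.(0 + 0)) ⊢ —a→ n7, —a→ n8, —a→ n9, —c→ n10
  n2 = (0 + 0 + (0 + 0)) | a.a.0 | (0 | a.0 | c.(0 + 0)) ⊢ —a→ n11, —a→ n8, —c→ n12
  n3 = (0 + 0 + (0 + 0)) | a.a.0 | (a.0 | 0 | c.(0 + 0)) ⊢ —a→ n11, —a→ n9, —c→ n13
  n4 = a.b.0 ⊢ —a→ n14
  n5 = (0 + 0 + (0 + 0)) | a.a.0 | (a.0 | a.0 | (0 + 0)) ⊢ —a→ n10, —a→ n12, —a→ n13
  n6 = c.(0 + 0) ⊢ —c→ n15
  n7 = (0 + 0 + (0 + 0)) | 0 | (a.0 | a.0 | c.(0 + 0)) ⊢ —a→ n16, —a→ n17, —c→ n18
  n8 = (0 + 0 + (0 + 0)) | a.0 | (0 | a.0 | c.(0 + 0)) ⊢ —a→ n16, —a→ n19, —c→ n20
  n9 = (0 + 0 + (0 + 0)) | a.0 | (a.0 | 0 | c.(0 + 0)) ⊢ —a→ n17, —a→ n19, —c→ n21
  n10 = (0 + 0 + (0 + 0)) | a.0 | (a.0 | a.0 | (0 + 0)) ⊢ —a→ n18, —a→ n20, —a→ n21
  n11 = (0 + 0 + (0 + 0)) | a.a.0 | (0 | 0 | c.(0 + 0)) ⊢ —a→ n19, —c→ n22
  n12 = (0 + 0 + (0 + 0)) | a.a.0 | (0 | a.0 | (0 + 0)) ⊢ —a→ n20, —a→ n22
  n13 = (0 + 0 + (0 + 0)) | a.a.0 | (a.0 | 0 | (0 + 0)) ⊢ —a→ n21, —a→ n22
  n14 = b.0 ⊢ —b→ n23
  n15 = 0 + 0 ⊢ ·
  n16 = (0 + 0 + (0 + 0)) | 0 | (0 | a.0 | c.(0 + 0)) ⊢ —a→ n24, —c→ n25
  n17 = (0 + 0 + (0 + 0)) | 0 | (a.0 | 0 | c.(0 + 0)) ⊢ —a→ n24, —c→ n26
  n18 = (0 + 0 + (0 + 0)) | 0 | (a.0 | a.0 | (0 + 0)) ⊢ —a→ n25, —a→ n26
  n19 = (0 + 0 + (0 + 0)) | a.0 | (0 | 0 | c.(0 + 0)) ⊢ —a→ n24, —c→ n27
  n20 = (0 + 0 + (0 + 0)) | a.0 | (0 | a.0 | (0 + 0)) ⊢ —a→ n25, —a→ n27
  n21 = (0 + 0 + (0 + 0)) | a.0 | (a.0 | 0 | (0 + 0)) ⊢ —a→ n26, —a→ n27
  n22 = (0 + 0 + (0 + 0)) | a.a.0 | (0 | 0 | (0 + 0)) ⊢ —a→ n27
  n23 = 0 ⊢ ·
  n24 = (0 + 0 + (0 + 0)) | 0 | (0 | 0 | c.(0 + 0)) ⊢ —c→ n28
  n25 = (0 + 0 + (0 + 0)) | 0 | (0 | a.0 | (0 + 0)) ⊢ —a→ n28
  n26 = (0 + 0 + (0 + 0)) | 0 | (a.0 | 0 | (0 + 0)) ⊢ —a→ n28
  n27 = (0 + 0 + (0 + 0)) | a.0 | (0 | 0 | (0 + 0)) ⊢ —a→ n28
  n28 = (0 + 0 + (0 + 0)) | 0 | (0 | 0 | (0 + 0)) ⊢ ·
Coarsest stable partition (strong bisimilarity classes):
  B0 = {m0}
  B1 = {m1, m2, m3, n1, n2, n3}
  B2 = {m10, m12, m13, n10, n12, n13}
  B3 = {m18, m20, m21, m22, n18, n20, n21, n22}
  B4 = {m24, m25, m26, n25, n26, n27}
  B5 = {m14, m15, m27, n15, n23, n28}
  B6 = {m11, m7, m8, m9, n11, n7, n8, n9}
  B7 = {m16, m17, m19, n16, n17, n19}
  B8 = {m23, m6, n24, n6}
  B9 = {m4, n14}
  B10 = {m5, n5}
  B11 = {n0}
  B12 = {n4}
m0 ∈ B0, n0 ∈ B11 → different blocks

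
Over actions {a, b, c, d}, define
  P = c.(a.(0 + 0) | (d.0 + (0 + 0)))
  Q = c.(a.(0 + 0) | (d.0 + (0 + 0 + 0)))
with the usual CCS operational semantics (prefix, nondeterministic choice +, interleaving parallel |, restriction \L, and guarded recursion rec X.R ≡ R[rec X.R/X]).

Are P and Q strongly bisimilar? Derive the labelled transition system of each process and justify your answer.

P ~ Q

LTS(P): 5 reachable states
  p0 = c.(a.(0 + 0) | (d.0 + (0 + 0))) has moves =c=> p1
  p1 = a.(0 + 0) | (d.0 + (0 + 0)) has moves =a=> p2, =d=> p3
  p2 = (0 + 0) | (d.0 + (0 + 0)) has moves =d=> p4
  p3 = a.(0 + 0) | 0 has moves =a=> p4
  p4 = (0 + 0) | 0 has moves (no moves)
LTS(Q): 5 reachable states
  q0 = c.(a.(0 + 0) | (d.0 + (0 + 0 + 0))) has moves =c=> q1
  q1 = a.(0 + 0) | (d.0 + (0 + 0 + 0)) has moves =a=> q2, =d=> q3
  q2 = (0 + 0) | (d.0 + (0 + 0 + 0)) has moves =d=> q4
  q3 = a.(0 + 0) | 0 has moves =a=> q4
  q4 = (0 + 0) | 0 has moves (no moves)
Partition-refinement fixed point:
  B0 = {p0, q0}
  B1 = {p1, q1}
  B2 = {p2, q2}
  B3 = {p4, q4}
  B4 = {p3, q3}
p0 ∈ B0, q0 ∈ B0 → same block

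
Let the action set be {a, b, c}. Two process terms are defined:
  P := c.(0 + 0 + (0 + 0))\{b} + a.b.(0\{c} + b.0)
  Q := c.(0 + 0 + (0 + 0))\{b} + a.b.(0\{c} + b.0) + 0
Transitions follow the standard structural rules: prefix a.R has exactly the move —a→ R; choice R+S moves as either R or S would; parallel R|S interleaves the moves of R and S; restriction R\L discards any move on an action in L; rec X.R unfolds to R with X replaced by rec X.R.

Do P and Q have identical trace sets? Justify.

YES

P's transition system — 5 states:
  p0 = c.(0 + 0 + (0 + 0))\{b} + a.b.(0\{c} + b.0) → ··a··> p1, ··c··> p2
  p1 = b.(0\{c} + b.0) → ··b··> p3
  p2 = (0 + 0 + (0 + 0))\{b} → deadlocked
  p3 = 0\{c} + b.0 → ··b··> p4
  p4 = 0 → deadlocked
Q's transition system — 5 states:
  q0 = c.(0 + 0 + (0 + 0))\{b} + a.b.(0\{c} + b.0) + 0 → ··a··> q1, ··c··> q2
  q1 = b.(0\{c} + b.0) → ··b··> q3
  q2 = (0 + 0 + (0 + 0))\{b} → deadlocked
  q3 = 0\{c} + b.0 → ··b··> q4
  q4 = 0 → deadlocked
Coarsest stable partition (strong bisimilarity classes):
  B0 = {p0, q0}
  B1 = {p1, q1}
  B2 = {p3, q3}
  B3 = {p2, p4, q2, q4}
p0 ∈ B0, q0 ∈ B0 → same block
Bisimilar ⇒ trace-equivalent.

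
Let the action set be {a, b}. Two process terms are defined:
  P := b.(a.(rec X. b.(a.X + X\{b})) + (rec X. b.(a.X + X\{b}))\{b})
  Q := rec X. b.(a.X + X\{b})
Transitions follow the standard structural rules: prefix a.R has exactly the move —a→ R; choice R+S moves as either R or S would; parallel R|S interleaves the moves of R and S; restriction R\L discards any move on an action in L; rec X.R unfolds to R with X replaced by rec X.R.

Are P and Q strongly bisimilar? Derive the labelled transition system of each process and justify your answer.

P's transition system — 3 states:
  p0 = b.(a.(rec X. b.(a.X + X\{b})) + (rec X. b.(a.X + X\{b}))\{b}) ⊢ -b-> p1
  p1 = a.(rec X. b.(a.X + X\{b})) + (rec X. b.(a.X + X\{b}))\{b} ⊢ -a-> p2
  p2 = rec X. b.(a.X + X\{b}) ⊢ -b-> p1
Q's transition system — 2 states:
  q0 = rec X. b.(a.X + X\{b}) ⊢ -b-> q1
  q1 = a.(rec X. b.(a.X + X\{b})) + (rec X. b.(a.X + X\{b}))\{b} ⊢ -a-> q0
Bisimilarity quotient blocks:
  B0 = {p0, p2, q0}
  B1 = {p1, q1}
p0 ∈ B0, q0 ∈ B0 → same block

bisimilar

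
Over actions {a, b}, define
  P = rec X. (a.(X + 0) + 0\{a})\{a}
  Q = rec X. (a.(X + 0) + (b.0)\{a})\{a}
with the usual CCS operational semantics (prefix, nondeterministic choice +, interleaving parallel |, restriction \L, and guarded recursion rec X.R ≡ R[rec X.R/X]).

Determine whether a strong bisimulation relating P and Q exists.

P's transition system — 1 states:
  m0 = rec X. (a.(X + 0) + 0\{a})\{a} has moves ∅
Q's transition system — 2 states:
  n0 = rec X. (a.(X + 0) + (b.0)\{a})\{a} has moves —b→ n1
  n1 = 0\{a}\{a} has moves ∅
Partition-refinement fixed point:
  B0 = {m0, n1}
  B1 = {n0}
m0 ∈ B0, n0 ∈ B1 → different blocks

not bisimilar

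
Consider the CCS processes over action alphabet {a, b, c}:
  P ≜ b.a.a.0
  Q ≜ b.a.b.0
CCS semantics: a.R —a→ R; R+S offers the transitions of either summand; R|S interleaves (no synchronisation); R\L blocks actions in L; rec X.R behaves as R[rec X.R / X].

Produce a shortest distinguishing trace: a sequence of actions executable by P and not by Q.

baa

P's transition system — 4 states:
  u0 = b.a.a.0 has moves --b--▸ u1
  u1 = a.a.0 has moves --a--▸ u2
  u2 = a.0 has moves --a--▸ u3
  u3 = 0 has moves (no moves)
Q's transition system — 4 states:
  v0 = b.a.b.0 has moves --b--▸ v1
  v1 = a.b.0 has moves --a--▸ v2
  v2 = b.0 has moves --b--▸ v3
  v3 = 0 has moves (no moves)
Trace ⟨baa⟩ through P, begin at {u0}:
  after b @ step 1: {u1}
  after a @ step 2: {u2}
  after a @ step 3: {u3}
  — P admits the full trace.
Trace ⟨baa⟩ through Q, begin at {v0}:
  after b @ step 1: {v1}
  after a @ step 2: {v2}
  after a @ step 3: ∅  — Q cannot continue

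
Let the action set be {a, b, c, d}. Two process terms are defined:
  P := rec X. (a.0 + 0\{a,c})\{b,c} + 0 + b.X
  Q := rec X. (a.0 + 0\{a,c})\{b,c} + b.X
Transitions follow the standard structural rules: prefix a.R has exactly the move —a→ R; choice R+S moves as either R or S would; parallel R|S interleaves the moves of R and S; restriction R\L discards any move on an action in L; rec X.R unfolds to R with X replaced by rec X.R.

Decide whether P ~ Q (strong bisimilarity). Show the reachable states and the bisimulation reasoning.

Reachable graph of P (2 states):
  s0 = rec X. (a.0 + 0\{a,c})\{b,c} + 0 + b.X ⊢ --a--▸ s1, --b--▸ s0
  s1 = 0\{b,c} ⊢ deadlocked
Reachable graph of Q (2 states):
  t0 = rec X. (a.0 + 0\{a,c})\{b,c} + b.X ⊢ --a--▸ t1, --b--▸ t0
  t1 = 0\{b,c} ⊢ deadlocked
Coarsest stable partition (strong bisimilarity classes):
  B0 = {s0, t0}
  B1 = {s1, t1}
s0 ∈ B0, t0 ∈ B0 → same block

P ~ Q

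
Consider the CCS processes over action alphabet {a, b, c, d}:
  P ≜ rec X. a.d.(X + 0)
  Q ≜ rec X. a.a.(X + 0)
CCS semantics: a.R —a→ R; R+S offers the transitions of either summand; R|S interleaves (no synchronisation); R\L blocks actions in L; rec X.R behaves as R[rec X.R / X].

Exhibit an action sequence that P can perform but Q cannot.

ad

LTS(P): 3 reachable states
  m0 = rec X. a.d.(X + 0) ⊢ =a=> m1
  m1 = d.((rec X. a.d.(X + 0)) + 0) ⊢ =d=> m2
  m2 = (rec X. a.d.(X + 0)) + 0 ⊢ =a=> m1
LTS(Q): 3 reachable states
  n0 = rec X. a.a.(X + 0) ⊢ =a=> n1
  n1 = a.((rec X. a.a.(X + 0)) + 0) ⊢ =a=> n2
  n2 = (rec X. a.a.(X + 0)) + 0 ⊢ =a=> n1
Executing ad from P (initial set {m0}):
  step 1 (a): {m1}
  step 2 (d): {m2}
  ✓ P
Executing ad from Q (initial set {n0}):
  step 1 (a): {n1}
  step 2 (d): ∅  — Q cannot continue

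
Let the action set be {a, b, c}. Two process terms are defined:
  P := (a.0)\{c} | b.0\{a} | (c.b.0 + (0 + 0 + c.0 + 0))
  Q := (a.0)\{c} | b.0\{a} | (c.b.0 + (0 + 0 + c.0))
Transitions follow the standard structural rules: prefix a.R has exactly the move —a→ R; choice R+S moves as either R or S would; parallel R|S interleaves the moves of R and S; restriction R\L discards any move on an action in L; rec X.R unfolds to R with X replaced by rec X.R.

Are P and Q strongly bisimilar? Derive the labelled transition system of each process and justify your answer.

P ~ Q

Reachable graph of P (12 states):
  m0 = (a.0)\{c} | b.0\{a} | (c.b.0 + (0 + 0 + c.0 + 0)) → ··a··> m1, ··b··> m2, ··c··> m3, ··c··> m4
  m1 = 0\{c} | b.0\{a} | (c.b.0 + (0 + 0 + c.0 + 0)) → ··b··> m5, ··c··> m6, ··c··> m7
  m2 = (a.0)\{c} | 0\{a} | (c.b.0 + (0 + 0 + c.0 + 0)) → ··a··> m5, ··c··> m8, ··c··> m9
  m3 = (a.0)\{c} | b.0\{a} | 0 → ··a··> m6, ··b··> m8
  m4 = (a.0)\{c} | b.0\{a} | b.0 → ··a··> m7, ··b··> m3, ··b··> m9
  m5 = 0\{c} | 0\{a} | (c.b.0 + (0 + 0 + c.0 + 0)) → ··c··> m10, ··c··> m11
  m6 = 0\{c} | b.0\{a} | 0 → ··b··> m10
  m7 = 0\{c} | b.0\{a} | b.0 → ··b··> m11, ··b··> m6
  m8 = (a.0)\{c} | 0\{a} | 0 → ··a··> m10
  m9 = (a.0)\{c} | 0\{a} | b.0 → ··a··> m11, ··b··> m8
  m10 = 0\{c} | 0\{a} | 0 → (no moves)
  m11 = 0\{c} | 0\{a} | b.0 → ··b··> m10
Reachable graph of Q (12 states):
  n0 = (a.0)\{c} | b.0\{a} | (c.b.0 + (0 + 0 + c.0)) → ··a··> n1, ··b··> n2, ··c··> n3, ··c··> n4
  n1 = 0\{c} | b.0\{a} | (c.b.0 + (0 + 0 + c.0)) → ··b··> n5, ··c··> n6, ··c··> n7
  n2 = (a.0)\{c} | 0\{a} | (c.b.0 + (0 + 0 + c.0)) → ··a··> n5, ··c··> n8, ··c··> n9
  n3 = (a.0)\{c} | b.0\{a} | 0 → ··a··> n6, ··b··> n8
  n4 = (a.0)\{c} | b.0\{a} | b.0 → ··a··> n7, ··b··> n3, ··b··> n9
  n5 = 0\{c} | 0\{a} | (c.b.0 + (0 + 0 + c.0)) → ··c··> n10, ··c··> n11
  n6 = 0\{c} | b.0\{a} | 0 → ··b··> n10
  n7 = 0\{c} | b.0\{a} | b.0 → ··b··> n11, ··b··> n6
  n8 = (a.0)\{c} | 0\{a} | 0 → ··a··> n10
  n9 = (a.0)\{c} | 0\{a} | b.0 → ··a··> n11, ··b··> n8
  n10 = 0\{c} | 0\{a} | 0 → (no moves)
  n11 = 0\{c} | 0\{a} | b.0 → ··b··> n10
Coarsest stable partition (strong bisimilarity classes):
  B0 = {m0, n0}
  B1 = {m4, n4}
  B2 = {m3, m9, n3, n9}
  B3 = {m8, n8}
  B4 = {m10, n10}
  B5 = {m11, m6, n11, n6}
  B6 = {m7, n7}
  B7 = {m2, n2}
  B8 = {m5, n5}
  B9 = {m1, n1}
m0 ∈ B0, n0 ∈ B0 → same block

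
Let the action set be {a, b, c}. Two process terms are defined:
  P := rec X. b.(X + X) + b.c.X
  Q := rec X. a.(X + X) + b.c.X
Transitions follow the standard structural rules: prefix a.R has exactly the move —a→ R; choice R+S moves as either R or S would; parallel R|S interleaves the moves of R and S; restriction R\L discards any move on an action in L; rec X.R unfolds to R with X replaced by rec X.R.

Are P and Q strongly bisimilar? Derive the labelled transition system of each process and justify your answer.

P ≁ Q

P's transition system — 3 states:
  m0 = rec X. b.(X + X) + b.c.X ⊢ —b→ m1, —b→ m2
  m1 = (rec X. b.(X + X) + b.c.X) + (rec X. b.(X + X) + b.c.X) ⊢ —b→ m1, —b→ m2
  m2 = c.(rec X. b.(X + X) + b.c.X) ⊢ —c→ m0
Q's transition system — 3 states:
  n0 = rec X. a.(X + X) + b.c.X ⊢ —a→ n1, —b→ n2
  n1 = (rec X. a.(X + X) + b.c.X) + (rec X. a.(X + X) + b.c.X) ⊢ —a→ n1, —b→ n2
  n2 = c.(rec X. a.(X + X) + b.c.X) ⊢ —c→ n0
Bisimilarity quotient blocks:
  B0 = {m0, m1}
  B1 = {m2}
  B2 = {n0, n1}
  B3 = {n2}
m0 ∈ B0, n0 ∈ B2 → different blocks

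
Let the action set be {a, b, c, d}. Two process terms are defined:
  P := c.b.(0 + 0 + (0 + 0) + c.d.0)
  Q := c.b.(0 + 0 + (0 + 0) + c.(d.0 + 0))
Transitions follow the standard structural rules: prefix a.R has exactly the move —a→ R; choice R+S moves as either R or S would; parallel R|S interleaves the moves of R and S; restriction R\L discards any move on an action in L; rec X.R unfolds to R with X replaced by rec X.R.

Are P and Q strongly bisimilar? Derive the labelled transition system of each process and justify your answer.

P's transition system — 5 states:
  s0 = c.b.(0 + 0 + (0 + 0) + c.d.0) :: -c-> s1
  s1 = b.(0 + 0 + (0 + 0) + c.d.0) :: -b-> s2
  s2 = 0 + 0 + (0 + 0) + c.d.0 :: -c-> s3
  s3 = d.0 :: -d-> s4
  s4 = 0 :: ·
Q's transition system — 5 states:
  t0 = c.b.(0 + 0 + (0 + 0) + c.(d.0 + 0)) :: -c-> t1
  t1 = b.(0 + 0 + (0 + 0) + c.(d.0 + 0)) :: -b-> t2
  t2 = 0 + 0 + (0 + 0) + c.(d.0 + 0) :: -c-> t3
  t3 = d.0 + 0 :: -d-> t4
  t4 = 0 :: ·
Partition-refinement fixed point:
  B0 = {s0, t0}
  B1 = {s1, t1}
  B2 = {s2, t2}
  B3 = {s3, t3}
  B4 = {s4, t4}
s0 ∈ B0, t0 ∈ B0 → same block

P ~ Q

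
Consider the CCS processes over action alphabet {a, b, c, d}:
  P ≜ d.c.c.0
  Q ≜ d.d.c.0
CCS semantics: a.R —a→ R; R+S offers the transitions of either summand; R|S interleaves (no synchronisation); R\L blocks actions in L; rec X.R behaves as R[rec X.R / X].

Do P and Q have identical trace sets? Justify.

Reachable graph of P (4 states):
  m0 = d.c.c.0 :: ··d··> m1
  m1 = c.c.0 :: ··c··> m2
  m2 = c.0 :: ··c··> m3
  m3 = 0 :: stopped
Reachable graph of Q (4 states):
  n0 = d.d.c.0 :: ··d··> n1
  n1 = d.c.0 :: ··d··> n2
  n2 = c.0 :: ··c··> n3
  n3 = 0 :: stopped
Run σ = ⟨dc⟩ on P: start {m0}
  [1] d ⇒ {m1}
  [2] c ⇒ {m2}
  — P admits the full trace.
Run σ = ⟨dc⟩ on Q: start {n0}
  [1] d ⇒ {n1}
  [2] c ⇒ ∅  — Q cannot continue

traces(P) ≠ traces(Q) — witness ⟨dc⟩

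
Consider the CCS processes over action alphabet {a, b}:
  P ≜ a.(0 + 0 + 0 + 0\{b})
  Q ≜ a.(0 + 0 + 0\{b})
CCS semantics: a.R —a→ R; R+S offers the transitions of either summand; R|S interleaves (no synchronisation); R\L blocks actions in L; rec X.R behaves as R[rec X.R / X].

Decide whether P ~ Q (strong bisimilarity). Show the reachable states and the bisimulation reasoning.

bisimilar

LTS(P): 2 reachable states
  s0 = a.(0 + 0 + 0 + 0\{b}) → ··a··> s1
  s1 = 0 + 0 + 0 + 0\{b} → stopped
LTS(Q): 2 reachable states
  t0 = a.(0 + 0 + 0\{b}) → ··a··> t1
  t1 = 0 + 0 + 0\{b} → stopped
Partition-refinement fixed point:
  B0 = {s0, t0}
  B1 = {s1, t1}
s0 ∈ B0, t0 ∈ B0 → same block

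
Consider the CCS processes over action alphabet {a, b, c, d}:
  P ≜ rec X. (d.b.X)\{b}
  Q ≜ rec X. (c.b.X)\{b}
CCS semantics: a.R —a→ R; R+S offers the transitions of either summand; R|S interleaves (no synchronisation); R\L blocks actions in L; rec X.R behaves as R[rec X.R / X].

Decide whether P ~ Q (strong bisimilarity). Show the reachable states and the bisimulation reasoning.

P ≁ Q

Reachable graph of P (2 states):
  m0 = rec X. (d.b.X)\{b} | -d-> m1
  m1 = (b.(rec X. (d.b.X)\{b}))\{b} | ·
Reachable graph of Q (2 states):
  n0 = rec X. (c.b.X)\{b} | -c-> n1
  n1 = (b.(rec X. (c.b.X)\{b}))\{b} | ·
Partition-refinement fixed point:
  B0 = {m0}
  B1 = {m1, n1}
  B2 = {n0}
m0 ∈ B0, n0 ∈ B2 → different blocks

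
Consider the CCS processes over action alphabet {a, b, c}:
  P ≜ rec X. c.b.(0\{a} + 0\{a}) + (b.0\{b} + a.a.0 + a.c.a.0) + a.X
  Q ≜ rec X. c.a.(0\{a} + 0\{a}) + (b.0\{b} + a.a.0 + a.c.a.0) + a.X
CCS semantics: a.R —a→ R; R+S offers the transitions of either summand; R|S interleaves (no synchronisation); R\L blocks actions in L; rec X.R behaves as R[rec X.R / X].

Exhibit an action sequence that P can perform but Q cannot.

Reachable graph of P (7 states):
  m0 = rec X. c.b.(0\{a} + 0\{a}) + (b.0\{b} + a.a.0 + a.c.a.0) + a.X has moves —a→ m0, —a→ m1, —a→ m2, —b→ m3, —c→ m4
  m1 = a.0 has moves —a→ m5
  m2 = c.a.0 has moves —c→ m1
  m3 = 0\{b} has moves stopped
  m4 = b.(0\{a} + 0\{a}) has moves —b→ m6
  m5 = 0 has moves stopped
  m6 = 0\{a} + 0\{a} has moves stopped
Reachable graph of Q (7 states):
  n0 = rec X. c.a.(0\{a} + 0\{a}) + (b.0\{b} + a.a.0 + a.c.a.0) + a.X has moves —a→ n0, —a→ n1, —a→ n2, —b→ n3, —c→ n4
  n1 = a.0 has moves —a→ n5
  n2 = c.a.0 has moves —c→ n1
  n3 = 0\{b} has moves stopped
  n4 = a.(0\{a} + 0\{a}) has moves —a→ n6
  n5 = 0 has moves stopped
  n6 = 0\{a} + 0\{a} has moves stopped
Executing cb from P (initial set {m0}):
  after c @ step 1: {m4}
  after b @ step 2: {m6}
  P completes σ.
Executing cb from Q (initial set {n0}):
  after c @ step 1: {n4}
  after b @ step 2: ∅ (Q stuck)

cb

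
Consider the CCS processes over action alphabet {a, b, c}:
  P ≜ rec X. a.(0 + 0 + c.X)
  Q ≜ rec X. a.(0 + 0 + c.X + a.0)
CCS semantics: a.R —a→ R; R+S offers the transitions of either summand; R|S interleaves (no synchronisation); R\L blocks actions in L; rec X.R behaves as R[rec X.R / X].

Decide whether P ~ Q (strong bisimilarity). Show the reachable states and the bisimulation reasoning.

NO

P's transition system — 2 states:
  u0 = rec X. a.(0 + 0 + c.X) | —a→ u1
  u1 = 0 + 0 + c.(rec X. a.(0 + 0 + c.X)) | —c→ u0
Q's transition system — 3 states:
  v0 = rec X. a.(0 + 0 + c.X + a.0) | —a→ v1
  v1 = 0 + 0 + c.(rec X. a.(0 + 0 + c.X + a.0)) + a.0 | —a→ v2, —c→ v0
  v2 = 0 | ∅
Coarsest stable partition (strong bisimilarity classes):
  B0 = {u0}
  B1 = {u1}
  B2 = {v0}
  B3 = {v1}
  B4 = {v2}
u0 ∈ B0, v0 ∈ B2 → different blocks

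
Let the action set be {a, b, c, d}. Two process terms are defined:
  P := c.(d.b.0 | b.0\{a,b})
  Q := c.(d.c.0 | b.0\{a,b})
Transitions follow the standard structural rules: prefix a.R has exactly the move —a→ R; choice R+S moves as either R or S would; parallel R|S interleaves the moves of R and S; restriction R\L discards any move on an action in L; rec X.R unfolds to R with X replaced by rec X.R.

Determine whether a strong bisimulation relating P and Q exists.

LTS(P): 7 reachable states
  m0 = c.(d.b.0 | b.0\{a,b}) :: --c--▸ m1
  m1 = d.b.0 | b.0\{a,b} :: --b--▸ m2, --d--▸ m3
  m2 = d.b.0 | 0\{a,b} :: --d--▸ m4
  m3 = b.0 | b.0\{a,b} :: --b--▸ m4, --b--▸ m5
  m4 = b.0 | 0\{a,b} :: --b--▸ m6
  m5 = 0 | b.0\{a,b} :: --b--▸ m6
  m6 = 0 | 0\{a,b} :: ∅
LTS(Q): 7 reachable states
  n0 = c.(d.c.0 | b.0\{a,b}) :: --c--▸ n1
  n1 = d.c.0 | b.0\{a,b} :: --b--▸ n2, --d--▸ n3
  n2 = d.c.0 | 0\{a,b} :: --d--▸ n4
  n3 = c.0 | b.0\{a,b} :: --b--▸ n4, --c--▸ n5
  n4 = c.0 | 0\{a,b} :: --c--▸ n6
  n5 = 0 | b.0\{a,b} :: --b--▸ n6
  n6 = 0 | 0\{a,b} :: ∅
Bisimilarity quotient blocks:
  B0 = {m0}
  B1 = {m1}
  B2 = {m3}
  B3 = {m4, m5, n5}
  B4 = {m6, n6}
  B5 = {m2}
  B6 = {n0}
  B7 = {n1}
  B8 = {n3}
  B9 = {n4}
  B10 = {n2}
m0 ∈ B0, n0 ∈ B6 → different blocks

P ≁ Q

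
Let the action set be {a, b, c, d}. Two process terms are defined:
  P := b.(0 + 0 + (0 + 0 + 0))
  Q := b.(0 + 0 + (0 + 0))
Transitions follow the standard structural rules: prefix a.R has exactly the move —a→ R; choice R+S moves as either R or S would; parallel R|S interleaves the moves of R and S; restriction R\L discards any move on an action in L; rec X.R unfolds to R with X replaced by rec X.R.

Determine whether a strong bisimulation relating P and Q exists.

bisimilar

LTS(P): 2 reachable states
  p0 = b.(0 + 0 + (0 + 0 + 0)) ⊢ —b→ p1
  p1 = 0 + 0 + (0 + 0 + 0) ⊢ stopped
LTS(Q): 2 reachable states
  q0 = b.(0 + 0 + (0 + 0)) ⊢ —b→ q1
  q1 = 0 + 0 + (0 + 0) ⊢ stopped
Coarsest stable partition (strong bisimilarity classes):
  B0 = {p0, q0}
  B1 = {p1, q1}
p0 ∈ B0, q0 ∈ B0 → same block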